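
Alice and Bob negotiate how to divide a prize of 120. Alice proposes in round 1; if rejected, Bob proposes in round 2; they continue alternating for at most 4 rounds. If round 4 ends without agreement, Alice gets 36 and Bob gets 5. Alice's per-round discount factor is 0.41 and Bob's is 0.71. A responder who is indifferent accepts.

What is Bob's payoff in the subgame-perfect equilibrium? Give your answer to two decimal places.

By backward induction:
Round 4 (Bob proposes): Alice gets 36 if talks fail, so Bob offers 36 and keeps 84.
Round 3 (Alice proposes): Bob can get 84 next round, worth 0.71 × 84 = 59.64 now; Alice offers that and keeps 60.36.
Round 2 (Bob proposes): Alice can get 60.36 next round, worth 0.41 × 60.36 = 24.7476 now. Bob offers 24.7476 and keeps 120 − 24.7476 = 95.2524.
Round 1 (Alice proposes): Bob can get 95.2524 next round, worth 0.71 × 95.2524 = 67.629204 now, so Alice offers 67.629204, keeping 52.370796.

67.63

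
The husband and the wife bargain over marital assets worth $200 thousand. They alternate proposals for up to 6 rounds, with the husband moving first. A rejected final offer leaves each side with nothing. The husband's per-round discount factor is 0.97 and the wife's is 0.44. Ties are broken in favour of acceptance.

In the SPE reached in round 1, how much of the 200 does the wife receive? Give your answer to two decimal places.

Round 6 (the wife proposes): rejection yields 0 for the husband; the wife offers 0 and keeps 200.
Round 5 (the husband proposes): the wife can get 200 next round, worth 0.44 × 200 = 88 now, so the husband offers 88, keeping 112.
Round 4 (the wife proposes): the husband can get 112 next round, worth 0.97 × 112 = 108.64 now; the wife offers that and keeps 91.36.
Round 3 (the husband proposes): the wife can get 91.36 next round, worth 0.44 × 91.36 = 40.1984 now, so the husband offers 40.1984, keeping 159.8016.
Round 2 (the wife proposes): the husband can get 159.8016 next round, worth 0.97 × 159.8016 = 155.007552 now; the wife offers that and keeps 44.992448.
Round 1 (the husband proposes): the wife can get 44.992448 next round, worth 0.44 × 44.992448 = 19.79667712 now, so the husband offers 19.79667712, keeping 180.20332288.

19.80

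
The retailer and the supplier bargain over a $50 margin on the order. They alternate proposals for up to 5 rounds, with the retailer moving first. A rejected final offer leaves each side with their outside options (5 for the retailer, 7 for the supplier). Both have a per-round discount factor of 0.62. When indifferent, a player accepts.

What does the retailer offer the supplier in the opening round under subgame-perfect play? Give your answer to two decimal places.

Solve by backward induction from round 5.
Round 5 (the retailer proposes): the supplier gets 7 if talks fail, so the retailer offers 7 and keeps 43.
Round 4 (the supplier proposes): the retailer can get 43 next round, worth 0.62 × 43 = 26.66 now. The supplier offers 26.66 and keeps 50 − 26.66 = 23.34.
Round 3 (the retailer proposes): the supplier can get 23.34 next round, worth 0.62 × 23.34 = 14.4708 now. The retailer offers 14.4708 and keeps 50 − 14.4708 = 35.5292.
Round 2 (the supplier proposes): the retailer can get 35.5292 next round, worth 0.62 × 35.5292 = 22.028104 now, so the supplier offers 22.028104, keeping 27.971896.
Round 1 (the retailer proposes): the supplier can get 27.971896 next round, worth 0.62 × 27.971896 = 17.34257552 now. The retailer offers 17.34257552 and keeps 50 − 17.34257552 = 32.65742448.

17.34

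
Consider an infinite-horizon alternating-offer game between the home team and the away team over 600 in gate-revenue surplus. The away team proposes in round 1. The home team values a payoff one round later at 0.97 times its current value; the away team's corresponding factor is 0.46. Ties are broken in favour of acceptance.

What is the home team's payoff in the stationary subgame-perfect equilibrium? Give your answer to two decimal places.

In a stationary SPE each proposer offers the other exactly their discounted continuation value.
If the away team keeps x when proposing and the home team keeps y when proposing, then x = 600 − 0.97y and y = 600 − 0.46x.
Solving: x = 600(1 − 0.97) / (1 − 0.46·0.97) = 18 / 0.5538 ≈ 32.5027.
The home team gets 600 − 32.5027 ≈ 567.4973.

567.50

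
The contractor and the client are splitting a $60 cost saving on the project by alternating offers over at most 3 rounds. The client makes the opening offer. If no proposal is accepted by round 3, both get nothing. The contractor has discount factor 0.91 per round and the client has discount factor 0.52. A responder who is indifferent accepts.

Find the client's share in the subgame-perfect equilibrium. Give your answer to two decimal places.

Round 3 (the client proposes): the contractor will accept anything ≥ 0, so the client offers 0 and keeps 60.
Round 2 (the contractor proposes): the client can get 60 next round, worth 0.52 × 60 = 31.2 now, so the contractor offers 31.2, keeping 28.8.
Round 1 (the client proposes): the contractor can get 28.8 next round, worth 0.91 × 28.8 = 26.208 now; the client offers that and keeps 33.792.

33.79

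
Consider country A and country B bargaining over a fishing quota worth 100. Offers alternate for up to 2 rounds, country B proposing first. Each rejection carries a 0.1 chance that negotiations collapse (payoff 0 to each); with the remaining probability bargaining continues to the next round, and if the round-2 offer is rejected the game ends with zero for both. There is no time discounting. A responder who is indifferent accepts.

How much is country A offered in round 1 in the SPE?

90

Round 2 (country A proposes): rejection yields 0 for country B; country A offers 0 and keeps 100.
Round 1 (country B proposes): rejecting gives country A an expected 0.9 × 100 = 90. Country B offers 90 and keeps 100 − 90 = 10.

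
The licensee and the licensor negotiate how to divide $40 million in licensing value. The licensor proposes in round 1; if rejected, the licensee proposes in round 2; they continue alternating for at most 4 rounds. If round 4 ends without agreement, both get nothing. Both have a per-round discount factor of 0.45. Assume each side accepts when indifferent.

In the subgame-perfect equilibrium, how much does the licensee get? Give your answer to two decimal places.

13.55

Round 4 (the licensee proposes): rejection yields 0 for the licensor; the licensee offers 0 and keeps 40.
Round 3 (the licensor proposes): the licensee can get 40 next round, worth 0.45 × 40 = 18 now, so the licensor offers 18, keeping 22.
Round 2 (the licensee proposes): the licensor can get 22 next round, worth 0.45 × 22 = 9.9 now; the licensee offers that and keeps 30.1.
Round 1 (the licensor proposes): the licensee can get 30.1 next round, worth 0.45 × 30.1 = 13.545 now; the licensor offers that and keeps 26.455.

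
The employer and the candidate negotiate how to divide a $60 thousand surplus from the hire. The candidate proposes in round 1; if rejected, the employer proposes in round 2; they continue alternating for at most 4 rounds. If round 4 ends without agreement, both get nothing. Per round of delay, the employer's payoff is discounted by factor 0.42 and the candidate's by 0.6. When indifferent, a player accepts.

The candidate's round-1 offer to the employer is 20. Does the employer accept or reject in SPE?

Accept

Round 4 (the employer proposes): rejection yields 0 for the candidate; the employer offers 0 and keeps 60.
Round 3 (the candidate proposes): the employer can get 60 next round, worth 0.42 × 60 = 25.2 now; the candidate offers that and keeps 34.8.
Round 2 (the employer proposes): the candidate can get 34.8 next round, worth 0.6 × 34.8 = 20.88 now. The employer offers 20.88 and keeps 60 − 20.88 = 39.12.
So by rejecting in round 1, the employer gets 39.12 next round, worth 0.42 × 39.12 = 16.4304 now.
Offer 20 ≥ 16.4304, so the employer accepts.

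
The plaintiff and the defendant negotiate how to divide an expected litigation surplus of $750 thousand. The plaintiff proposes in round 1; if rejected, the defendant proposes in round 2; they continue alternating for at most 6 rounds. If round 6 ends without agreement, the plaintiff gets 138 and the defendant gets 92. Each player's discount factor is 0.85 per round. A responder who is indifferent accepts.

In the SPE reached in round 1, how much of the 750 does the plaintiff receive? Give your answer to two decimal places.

313.74

Round 6 (the defendant proposes): the plaintiff gets 138 if talks fail, so the defendant offers 138 and keeps 612.
Round 5 (the plaintiff proposes): the defendant can get 612 next round, worth 0.85 × 612 = 520.2 now; the plaintiff offers that and keeps 229.8.
Round 4 (the defendant proposes): the plaintiff can get 229.8 next round, worth 0.85 × 229.8 = 195.33 now; the defendant offers that and keeps 554.67.
Round 3 (the plaintiff proposes): the defendant can get 554.67 next round, worth 0.85 × 554.67 = 471.4695 now, so the plaintiff offers 471.4695, keeping 278.5305.
Round 2 (the defendant proposes): the plaintiff can get 278.5305 next round, worth 0.85 × 278.5305 = 236.750925 now, so the defendant offers 236.750925, keeping 513.249075.
Round 1 (the plaintiff proposes): the defendant can get 513.249075 next round, worth 0.85 × 513.249075 = 436.26171375 now; the plaintiff offers that and keeps 313.73828625.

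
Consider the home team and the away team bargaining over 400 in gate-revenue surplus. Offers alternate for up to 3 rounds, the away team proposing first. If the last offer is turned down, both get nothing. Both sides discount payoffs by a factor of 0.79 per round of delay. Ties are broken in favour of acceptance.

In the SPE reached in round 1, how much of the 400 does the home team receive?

Round 3 (the away team proposes): the home team will accept anything ≥ 0, so the away team offers 0 and keeps 400.
Round 2 (the home team proposes): the away team can get 400 next round, worth 0.79 × 400 = 316 now. The home team offers 316 and keeps 400 − 316 = 84.
Round 1 (the away team proposes): the home team can get 84 next round, worth 0.79 × 84 = 66.36 now. The away team offers 66.36 and keeps 400 − 66.36 = 333.64.

66.36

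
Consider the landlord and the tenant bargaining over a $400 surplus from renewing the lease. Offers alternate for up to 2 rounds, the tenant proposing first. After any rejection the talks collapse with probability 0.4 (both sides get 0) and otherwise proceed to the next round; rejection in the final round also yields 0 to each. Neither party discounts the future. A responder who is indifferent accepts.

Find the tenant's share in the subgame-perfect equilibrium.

Round 2 (the landlord proposes): the tenant will accept anything ≥ 0, so the landlord offers 0 and keeps 400.
Round 1 (the tenant proposes): rejecting gives the landlord an expected 0.6 × 400 = 240, so the tenant offers 240, keeping 160.

160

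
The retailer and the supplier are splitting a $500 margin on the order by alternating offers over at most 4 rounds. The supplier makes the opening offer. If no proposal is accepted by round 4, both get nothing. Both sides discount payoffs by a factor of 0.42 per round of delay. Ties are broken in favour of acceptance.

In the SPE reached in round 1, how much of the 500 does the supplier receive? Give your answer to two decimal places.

341.16

Round 4 (the retailer proposes): the supplier will accept anything ≥ 0, so the retailer offers 0 and keeps 500.
Round 3 (the supplier proposes): the retailer can get 500 next round, worth 0.42 × 500 = 210 now, so the supplier offers 210, keeping 290.
Round 2 (the retailer proposes): the supplier can get 290 next round, worth 0.42 × 290 = 121.8 now. The retailer offers 121.8 and keeps 500 − 121.8 = 378.2.
Round 1 (the supplier proposes): the retailer can get 378.2 next round, worth 0.42 × 378.2 = 158.844 now, so the supplier offers 158.844, keeping 341.156.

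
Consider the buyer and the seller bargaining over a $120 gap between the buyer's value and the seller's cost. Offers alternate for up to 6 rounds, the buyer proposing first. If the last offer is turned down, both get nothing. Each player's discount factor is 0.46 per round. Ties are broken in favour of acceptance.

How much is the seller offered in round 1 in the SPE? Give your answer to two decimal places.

38.59

Round 6 (the seller proposes): the buyer will accept anything ≥ 0, so the seller offers 0 and keeps 120.
Round 5 (the buyer proposes): the seller can get 120 next round, worth 0.46 × 120 = 55.2 now, so the buyer offers 55.2, keeping 64.8.
Round 4 (the seller proposes): the buyer can get 64.8 next round, worth 0.46 × 64.8 = 29.808 now, so the seller offers 29.808, keeping 90.192.
Round 3 (the buyer proposes): the seller can get 90.192 next round, worth 0.46 × 90.192 = 41.48832 now. The buyer offers 41.48832 and keeps 120 − 41.48832 = 78.51168.
Round 2 (the seller proposes): the buyer can get 78.51168 next round, worth 0.46 × 78.51168 = 36.1153728 now; the seller offers that and keeps 83.8846272.
Round 1 (the buyer proposes): the seller can get 83.8846272 next round, worth 0.46 × 83.8846272 = 38.586928512 now. The buyer offers 38.586928512 and keeps 120 − 38.586928512 = 81.413071488.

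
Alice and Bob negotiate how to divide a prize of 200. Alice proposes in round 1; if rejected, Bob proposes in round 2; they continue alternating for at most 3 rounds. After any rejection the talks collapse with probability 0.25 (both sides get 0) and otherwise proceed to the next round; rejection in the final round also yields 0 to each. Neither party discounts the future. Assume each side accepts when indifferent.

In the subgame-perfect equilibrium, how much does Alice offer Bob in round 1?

37.5

Round 3 (Alice proposes): rejection yields 0 for Bob; Alice offers 0 and keeps 200.
Round 2 (Bob proposes): rejecting gives Alice an expected 0.75 × 200 = 150; Bob offers that and keeps 50.
Round 1 (Alice proposes): rejecting gives Bob an expected 0.75 × 50 = 37.5; Alice offers that and keeps 162.5.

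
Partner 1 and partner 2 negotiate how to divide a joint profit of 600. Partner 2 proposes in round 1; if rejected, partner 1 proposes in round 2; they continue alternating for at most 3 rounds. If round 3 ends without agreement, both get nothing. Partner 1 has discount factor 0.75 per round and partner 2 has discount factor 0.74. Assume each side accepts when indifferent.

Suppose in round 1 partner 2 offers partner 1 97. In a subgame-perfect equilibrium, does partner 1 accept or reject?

Reject

Round 3 (partner 2 proposes): partner 1 will accept anything ≥ 0, so partner 2 offers 0 and keeps 600.
Round 2 (partner 1 proposes): partner 2 can get 600 next round, worth 0.74 × 600 = 444 now. Partner 1 offers 444 and keeps 600 − 444 = 156.
So by rejecting in round 1, partner 1 gets 156 next round, worth 0.75 × 156 = 117 now.
Offer 97 < 117, so partner 1 rejects.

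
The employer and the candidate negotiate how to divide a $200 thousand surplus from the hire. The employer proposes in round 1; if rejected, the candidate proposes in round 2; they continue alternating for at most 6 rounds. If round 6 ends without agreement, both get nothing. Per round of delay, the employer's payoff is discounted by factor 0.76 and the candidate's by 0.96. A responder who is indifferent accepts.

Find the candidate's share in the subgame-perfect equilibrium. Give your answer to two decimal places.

Round 6 (the candidate proposes): rejection yields 0 for the employer; the candidate offers 0 and keeps 200.
Round 5 (the employer proposes): the candidate can get 200 next round, worth 0.96 × 200 = 192 now; the employer offers that and keeps 8.
Round 4 (the candidate proposes): the employer can get 8 next round, worth 0.76 × 8 = 6.08 now, so the candidate offers 6.08, keeping 193.92.
Round 3 (the employer proposes): the candidate can get 193.92 next round, worth 0.96 × 193.92 = 186.1632 now. The employer offers 186.1632 and keeps 200 − 186.1632 = 13.8368.
Round 2 (the candidate proposes): the employer can get 13.8368 next round, worth 0.76 × 13.8368 = 10.515968 now; the candidate offers that and keeps 189.484032.
Round 1 (the employer proposes): the candidate can get 189.484032 next round, worth 0.96 × 189.484032 = 181.90467072 now, so the employer offers 181.90467072, keeping 18.09532928.

181.90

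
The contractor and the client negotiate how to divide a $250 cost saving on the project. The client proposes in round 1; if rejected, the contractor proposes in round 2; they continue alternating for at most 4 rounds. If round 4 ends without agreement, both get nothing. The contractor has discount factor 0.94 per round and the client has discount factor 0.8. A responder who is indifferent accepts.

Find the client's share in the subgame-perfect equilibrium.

26.28

By backward induction:
Round 4 (the contractor proposes): the client will accept anything ≥ 0, so the contractor offers 0 and keeps 250.
Round 3 (the client proposes): the contractor can get 250 next round, worth 0.94 × 250 = 235 now; the client offers that and keeps 15.
Round 2 (the contractor proposes): the client can get 15 next round, worth 0.8 × 15 = 12 now; the contractor offers that and keeps 238.
Round 1 (the client proposes): the contractor can get 238 next round, worth 0.94 × 238 = 223.72 now, so the client offers 223.72, keeping 26.28.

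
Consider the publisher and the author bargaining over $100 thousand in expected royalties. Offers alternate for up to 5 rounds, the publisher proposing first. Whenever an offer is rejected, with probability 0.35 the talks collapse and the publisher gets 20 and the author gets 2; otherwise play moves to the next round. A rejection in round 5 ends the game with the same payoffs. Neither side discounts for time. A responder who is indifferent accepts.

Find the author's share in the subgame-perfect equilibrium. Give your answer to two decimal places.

By backward induction:
Round 5 (the publisher proposes): the author gets 2 if talks fail, so the publisher offers 2 and keeps 98.
Round 4 (the author proposes): rejecting gives the publisher an expected 0.65 × 98 + 0.35 × 20 = 70.7, so the author offers 70.7, keeping 29.3.
Round 3 (the publisher proposes): rejecting gives the author an expected 0.65 × 29.3 + 0.35 × 2 = 19.745, so the publisher offers 19.745, keeping 80.255.
Round 2 (the author proposes): rejecting gives the publisher an expected 0.65 × 80.255 + 0.35 × 20 = 59.16575. The author offers 59.16575 and keeps 100 − 59.16575 = 40.83425.
Round 1 (the publisher proposes): rejecting gives the author an expected 0.65 × 40.83425 + 0.35 × 2 = 27.2422625, so the publisher offers 27.2422625, keeping 72.7577375.

27.24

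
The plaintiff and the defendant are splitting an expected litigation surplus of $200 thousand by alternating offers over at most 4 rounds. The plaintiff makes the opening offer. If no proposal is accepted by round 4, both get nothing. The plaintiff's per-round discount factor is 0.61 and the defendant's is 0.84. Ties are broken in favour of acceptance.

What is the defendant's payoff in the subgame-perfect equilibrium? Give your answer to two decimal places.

151.60

Solve by backward induction from round 4.
Round 4 (the defendant proposes): the plaintiff will accept anything ≥ 0, so the defendant offers 0 and keeps 200.
Round 3 (the plaintiff proposes): the defendant can get 200 next round, worth 0.84 × 200 = 168 now, so the plaintiff offers 168, keeping 32.
Round 2 (the defendant proposes): the plaintiff can get 32 next round, worth 0.61 × 32 = 19.52 now. The defendant offers 19.52 and keeps 200 − 19.52 = 180.48.
Round 1 (the plaintiff proposes): the defendant can get 180.48 next round, worth 0.84 × 180.48 = 151.6032 now. The plaintiff offers 151.6032 and keeps 200 − 151.6032 = 48.3968.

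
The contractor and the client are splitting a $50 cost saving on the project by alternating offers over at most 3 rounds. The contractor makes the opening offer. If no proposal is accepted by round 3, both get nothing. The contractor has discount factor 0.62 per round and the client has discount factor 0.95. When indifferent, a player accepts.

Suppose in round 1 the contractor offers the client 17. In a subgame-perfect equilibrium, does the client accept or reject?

Round 3 (the contractor proposes): rejection yields 0 for the client; the contractor offers 0 and keeps 50.
Round 2 (the client proposes): the contractor can get 50 next round, worth 0.62 × 50 = 31 now; the client offers that and keeps 19.
So by rejecting in round 1, the client gets 19 next round, worth 0.95 × 19 = 18.05 now.
Offer 17 < 18.05, so the client rejects.

Reject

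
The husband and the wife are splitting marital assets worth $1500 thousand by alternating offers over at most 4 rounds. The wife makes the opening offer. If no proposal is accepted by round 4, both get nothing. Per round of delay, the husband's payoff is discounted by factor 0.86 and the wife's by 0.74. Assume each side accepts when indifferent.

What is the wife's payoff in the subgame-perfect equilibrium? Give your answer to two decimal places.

Round 4 (the husband proposes): the wife will accept anything ≥ 0, so the husband offers 0 and keeps 1500.
Round 3 (the wife proposes): the husband can get 1500 next round, worth 0.86 × 1500 = 1290 now. The wife offers 1290 and keeps 1500 − 1290 = 210.
Round 2 (the husband proposes): the wife can get 210 next round, worth 0.74 × 210 = 155.4 now, so the husband offers 155.4, keeping 1344.6.
Round 1 (the wife proposes): the husband can get 1344.6 next round, worth 0.86 × 1344.6 = 1156.356 now; the wife offers that and keeps 343.644.

343.64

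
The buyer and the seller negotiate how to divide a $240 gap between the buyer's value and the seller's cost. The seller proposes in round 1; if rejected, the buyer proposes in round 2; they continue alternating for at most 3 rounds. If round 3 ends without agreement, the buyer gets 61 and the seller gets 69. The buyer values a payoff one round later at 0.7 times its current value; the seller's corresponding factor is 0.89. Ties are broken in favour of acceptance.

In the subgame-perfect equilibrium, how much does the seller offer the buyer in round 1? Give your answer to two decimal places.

56.48

By backward induction:
Round 3 (the seller proposes): the buyer gets 61 if talks fail, so the seller offers 61 and keeps 179.
Round 2 (the buyer proposes): the seller can get 179 next round, worth 0.89 × 179 = 159.31 now; the buyer offers that and keeps 80.69.
Round 1 (the seller proposes): the buyer can get 80.69 next round, worth 0.7 × 80.69 = 56.483 now, so the seller offers 56.483, keeping 183.517.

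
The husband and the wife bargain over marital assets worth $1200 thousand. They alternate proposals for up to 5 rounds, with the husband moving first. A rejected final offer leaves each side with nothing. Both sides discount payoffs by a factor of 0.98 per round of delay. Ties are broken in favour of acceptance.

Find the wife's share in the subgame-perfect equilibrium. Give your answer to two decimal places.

Round 5 (the husband proposes): rejection yields 0 for the wife; the husband offers 0 and keeps 1200.
Round 4 (the wife proposes): the husband can get 1200 next round, worth 0.98 × 1200 = 1176 now. The wife offers 1176 and keeps 1200 − 1176 = 24.
Round 3 (the husband proposes): the wife can get 24 next round, worth 0.98 × 24 = 23.52 now. The husband offers 23.52 and keeps 1200 − 23.52 = 1176.48.
Round 2 (the wife proposes): the husband can get 1176.48 next round, worth 0.98 × 1176.48 = 1152.9504 now; the wife offers that and keeps 47.0496.
Round 1 (the husband proposes): the wife can get 47.0496 next round, worth 0.98 × 47.0496 = 46.108608 now, so the husband offers 46.108608, keeping 1153.891392.

46.11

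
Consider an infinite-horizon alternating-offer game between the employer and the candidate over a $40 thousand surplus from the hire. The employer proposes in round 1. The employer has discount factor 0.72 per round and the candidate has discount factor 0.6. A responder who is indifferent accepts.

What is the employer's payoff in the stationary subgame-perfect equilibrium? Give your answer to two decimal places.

28.17

In a stationary SPE each proposer offers the other exactly their discounted continuation value.
If the employer keeps x when proposing and the candidate keeps y when proposing, then x = 40 − 0.6y and y = 40 − 0.72x.
Solving: x = 40(1 − 0.6) / (1 − 0.72·0.6) = 16 / 0.568 ≈ 28.1690.
The candidate gets 40 − 28.1690 ≈ 11.8310.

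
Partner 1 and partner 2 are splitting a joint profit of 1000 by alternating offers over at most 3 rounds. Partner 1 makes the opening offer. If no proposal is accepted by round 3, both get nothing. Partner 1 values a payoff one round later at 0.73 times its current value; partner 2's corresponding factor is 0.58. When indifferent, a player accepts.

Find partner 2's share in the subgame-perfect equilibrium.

156.6

Round 3 (partner 1 proposes): partner 2 will accept anything ≥ 0, so partner 1 offers 0 and keeps 1000.
Round 2 (partner 2 proposes): partner 1 can get 1000 next round, worth 0.73 × 1000 = 730 now. Partner 2 offers 730 and keeps 1000 − 730 = 270.
Round 1 (partner 1 proposes): partner 2 can get 270 next round, worth 0.58 × 270 = 156.6 now. Partner 1 offers 156.6 and keeps 1000 − 156.6 = 843.4.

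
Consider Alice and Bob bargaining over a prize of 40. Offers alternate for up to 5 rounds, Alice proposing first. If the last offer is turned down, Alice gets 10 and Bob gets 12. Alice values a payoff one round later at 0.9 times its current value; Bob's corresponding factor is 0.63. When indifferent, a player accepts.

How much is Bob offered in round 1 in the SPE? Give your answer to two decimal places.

7.81

Round 5 (Alice proposes): Bob gets 12 if talks fail, so Alice offers 12 and keeps 28.
Round 4 (Bob proposes): Alice can get 28 next round, worth 0.9 × 28 = 25.2 now, so Bob offers 25.2, keeping 14.8.
Round 3 (Alice proposes): Bob can get 14.8 next round, worth 0.63 × 14.8 = 9.324 now, so Alice offers 9.324, keeping 30.676.
Round 2 (Bob proposes): Alice can get 30.676 next round, worth 0.9 × 30.676 = 27.6084 now. Bob offers 27.6084 and keeps 40 − 27.6084 = 12.3916.
Round 1 (Alice proposes): Bob can get 12.3916 next round, worth 0.63 × 12.3916 = 7.806708 now, so Alice offers 7.806708, keeping 32.193292.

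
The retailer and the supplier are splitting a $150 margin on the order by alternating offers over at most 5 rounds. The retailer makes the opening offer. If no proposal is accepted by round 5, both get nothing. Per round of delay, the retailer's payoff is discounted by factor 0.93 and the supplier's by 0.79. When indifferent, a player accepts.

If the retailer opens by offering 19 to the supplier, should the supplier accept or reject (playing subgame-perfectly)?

Accept

Work out the supplier's continuation value if the offer is rejected.
Round 5 (the retailer proposes): rejection yields 0 for the supplier; the retailer offers 0 and keeps 150.
Round 4 (the supplier proposes): the retailer can get 150 next round, worth 0.93 × 150 = 139.5 now, so the supplier offers 139.5, keeping 10.5.
Round 3 (the retailer proposes): the supplier can get 10.5 next round, worth 0.79 × 10.5 = 8.295 now, so the retailer offers 8.295, keeping 141.705.
Round 2 (the supplier proposes): the retailer can get 141.705 next round, worth 0.93 × 141.705 = 131.78565 now; the supplier offers that and keeps 18.21435.
So by rejecting in round 1, the supplier gets 18.21435 next round, worth 0.79 × 18.21435 = 14.3893365 now.
Offer 19 ≥ 14.3893365, so the supplier accepts.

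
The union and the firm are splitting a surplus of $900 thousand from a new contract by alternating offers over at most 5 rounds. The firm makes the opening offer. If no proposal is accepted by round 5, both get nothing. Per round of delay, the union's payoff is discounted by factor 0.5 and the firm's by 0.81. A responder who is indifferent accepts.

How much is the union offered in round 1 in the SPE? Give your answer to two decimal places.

Solve by backward induction from round 5.
Round 5 (the firm proposes): rejection yields 0 for the union; the firm offers 0 and keeps 900.
Round 4 (the union proposes): the firm can get 900 next round, worth 0.81 × 900 = 729 now, so the union offers 729, keeping 171.
Round 3 (the firm proposes): the union can get 171 next round, worth 0.5 × 171 = 85.5 now. The firm offers 85.5 and keeps 900 − 85.5 = 814.5.
Round 2 (the union proposes): the firm can get 814.5 next round, worth 0.81 × 814.5 = 659.745 now; the union offers that and keeps 240.255.
Round 1 (the firm proposes): the union can get 240.255 next round, worth 0.5 × 240.255 = 120.1275 now; the firm offers that and keeps 779.8725.

120.13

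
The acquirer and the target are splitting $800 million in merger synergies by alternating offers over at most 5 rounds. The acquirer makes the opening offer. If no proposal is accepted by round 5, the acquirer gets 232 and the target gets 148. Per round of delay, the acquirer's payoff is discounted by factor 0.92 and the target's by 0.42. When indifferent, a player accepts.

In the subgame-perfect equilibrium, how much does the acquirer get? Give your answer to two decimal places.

Round 5 (the acquirer proposes): the target gets 148 if talks fail, so the acquirer offers 148 and keeps 652.
Round 4 (the target proposes): the acquirer can get 652 next round, worth 0.92 × 652 = 599.84 now; the target offers that and keeps 200.16.
Round 3 (the acquirer proposes): the target can get 200.16 next round, worth 0.42 × 200.16 = 84.0672 now, so the acquirer offers 84.0672, keeping 715.9328.
Round 2 (the target proposes): the acquirer can get 715.9328 next round, worth 0.92 × 715.9328 = 658.658176 now, so the target offers 658.658176, keeping 141.341824.
Round 1 (the acquirer proposes): the target can get 141.341824 next round, worth 0.42 × 141.341824 = 59.36356608 now; the acquirer offers that and keeps 740.63643392.

740.64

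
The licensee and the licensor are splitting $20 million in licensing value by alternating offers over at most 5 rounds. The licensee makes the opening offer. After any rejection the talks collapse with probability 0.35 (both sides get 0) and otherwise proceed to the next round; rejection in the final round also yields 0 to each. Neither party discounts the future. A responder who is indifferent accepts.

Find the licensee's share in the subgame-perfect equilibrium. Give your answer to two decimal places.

13.53

Round 5 (the licensee proposes): the licensor will accept anything ≥ 0, so the licensee offers 0 and keeps 20.
Round 4 (the licensor proposes): rejecting gives the licensee an expected 0.65 × 20 = 13. The licensor offers 13 and keeps 20 − 13 = 7.
Round 3 (the licensee proposes): rejecting gives the licensor an expected 0.65 × 7 = 4.55, so the licensee offers 4.55, keeping 15.45.
Round 2 (the licensor proposes): rejecting gives the licensee an expected 0.65 × 15.45 = 10.0425. The licensor offers 10.0425 and keeps 20 − 10.0425 = 9.9575.
Round 1 (the licensee proposes): rejecting gives the licensor an expected 0.65 × 9.9575 = 6.472375, so the licensee offers 6.472375, keeping 13.527625.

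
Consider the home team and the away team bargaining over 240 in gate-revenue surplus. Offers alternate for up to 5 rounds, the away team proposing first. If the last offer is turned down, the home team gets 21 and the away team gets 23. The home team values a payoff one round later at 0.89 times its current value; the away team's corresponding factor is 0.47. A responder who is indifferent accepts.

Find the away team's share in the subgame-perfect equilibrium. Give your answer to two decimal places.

75.76

Round 5 (the away team proposes): the home team gets 21 if talks fail, so the away team offers 21 and keeps 219.
Round 4 (the home team proposes): the away team can get 219 next round, worth 0.47 × 219 = 102.93 now, so the home team offers 102.93, keeping 137.07.
Round 3 (the away team proposes): the home team can get 137.07 next round, worth 0.89 × 137.07 = 121.9923 now, so the away team offers 121.9923, keeping 118.0077.
Round 2 (the home team proposes): the away team can get 118.0077 next round, worth 0.47 × 118.0077 = 55.463619 now, so the home team offers 55.463619, keeping 184.536381.
Round 1 (the away team proposes): the home team can get 184.536381 next round, worth 0.89 × 184.536381 = 164.23737909 now. The away team offers 164.23737909 and keeps 240 − 164.23737909 = 75.76262091.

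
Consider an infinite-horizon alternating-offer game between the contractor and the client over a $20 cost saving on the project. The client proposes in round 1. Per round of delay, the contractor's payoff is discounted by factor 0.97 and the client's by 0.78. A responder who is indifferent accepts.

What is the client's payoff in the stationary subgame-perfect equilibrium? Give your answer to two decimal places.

When the client proposes, the contractor accepts any offer worth at least 0.97 times what the contractor would get by proposing next round; and vice versa.
This gives x = 20 − 0.97y and y = 20 − 0.78x, where x and y are each side's share when it proposes.
Hence (1 − 0.97·0.78)x = 20(1 − 0.97), i.e. 0.2434·x = 0.6.
x ≈ 2.4651; the contractor's share is 20 − x ≈ 17.5349.

2.47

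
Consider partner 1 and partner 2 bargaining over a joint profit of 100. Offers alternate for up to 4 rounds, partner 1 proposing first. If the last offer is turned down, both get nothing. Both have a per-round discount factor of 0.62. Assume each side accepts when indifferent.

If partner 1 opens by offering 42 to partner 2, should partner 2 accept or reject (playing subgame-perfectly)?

Reject

Work out partner 2's continuation value if the offer is rejected.
Round 4 (partner 2 proposes): partner 1 will accept anything ≥ 0, so partner 2 offers 0 and keeps 100.
Round 3 (partner 1 proposes): partner 2 can get 100 next round, worth 0.62 × 100 = 62 now, so partner 1 offers 62, keeping 38.
Round 2 (partner 2 proposes): partner 1 can get 38 next round, worth 0.62 × 38 = 23.56 now; partner 2 offers that and keeps 76.44.
So by rejecting in round 1, partner 2 gets 76.44 next round, worth 0.62 × 76.44 = 47.3928 now.
Offer 42 < 47.3928, so partner 2 rejects.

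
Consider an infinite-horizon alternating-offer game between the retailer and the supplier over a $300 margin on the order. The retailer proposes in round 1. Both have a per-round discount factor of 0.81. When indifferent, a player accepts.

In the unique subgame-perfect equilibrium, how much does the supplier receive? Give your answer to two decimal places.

134.25

In a stationary SPE each proposer offers the other exactly their discounted continuation value.
If the retailer keeps x when proposing and the supplier keeps y when proposing, then x = 300 − 0.81y and y = 300 − 0.81x.
Solving: x = 300(1 − 0.81) / (1 − 0.81·0.81) = 57 / 0.3439 ≈ 165.7459.
The supplier gets 300 − 165.7459 ≈ 134.2541.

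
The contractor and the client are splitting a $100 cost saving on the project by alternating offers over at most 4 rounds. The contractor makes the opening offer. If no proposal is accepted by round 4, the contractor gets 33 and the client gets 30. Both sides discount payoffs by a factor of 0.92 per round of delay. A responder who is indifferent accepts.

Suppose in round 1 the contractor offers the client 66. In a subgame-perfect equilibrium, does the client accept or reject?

Work out the client's continuation value if the offer is rejected.
Round 4 (the client proposes): the contractor gets 33 if talks fail, so the client offers 33 and keeps 67.
Round 3 (the contractor proposes): the client can get 67 next round, worth 0.92 × 67 = 61.64 now. The contractor offers 61.64 and keeps 100 − 61.64 = 38.36.
Round 2 (the client proposes): the contractor can get 38.36 next round, worth 0.92 × 38.36 = 35.2912 now; the client offers that and keeps 64.7088.
So by rejecting in round 1, the client gets 64.7088 next round, worth 0.92 × 64.7088 = 59.532096 now.
Offer 66 ≥ 59.532096, so the client accepts.

Accept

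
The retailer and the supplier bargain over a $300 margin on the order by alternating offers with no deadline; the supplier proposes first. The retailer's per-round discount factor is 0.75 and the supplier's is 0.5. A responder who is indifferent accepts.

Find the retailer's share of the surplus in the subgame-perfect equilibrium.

When the supplier proposes, the retailer accepts any offer worth at least 0.75 times what the retailer would get by proposing next round; and vice versa.
This gives x = 300 − 0.75y and y = 300 − 0.5x, where x and y are each side's share when it proposes.
Hence (1 − 0.75·0.5)x = 300(1 − 0.75), i.e. 0.625·x = 75.
x = 120; the retailer's share is 300 − x = 180.

180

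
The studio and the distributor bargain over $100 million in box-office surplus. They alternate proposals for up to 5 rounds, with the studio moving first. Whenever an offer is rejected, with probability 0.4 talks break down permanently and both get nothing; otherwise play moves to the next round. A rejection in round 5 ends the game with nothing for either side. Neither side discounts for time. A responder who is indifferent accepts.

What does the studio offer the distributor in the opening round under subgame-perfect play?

32.64

Round 5 (the studio proposes): the distributor will accept anything ≥ 0, so the studio offers 0 and keeps 100.
Round 4 (the distributor proposes): rejecting gives the studio an expected 0.6 × 100 = 60. The distributor offers 60 and keeps 100 − 60 = 40.
Round 3 (the studio proposes): rejecting gives the distributor an expected 0.6 × 40 = 24. The studio offers 24 and keeps 100 − 24 = 76.
Round 2 (the distributor proposes): rejecting gives the studio an expected 0.6 × 76 = 45.6. The distributor offers 45.6 and keeps 100 − 45.6 = 54.4.
Round 1 (the studio proposes): rejecting gives the distributor an expected 0.6 × 54.4 = 32.64, so the studio offers 32.64, keeping 67.36.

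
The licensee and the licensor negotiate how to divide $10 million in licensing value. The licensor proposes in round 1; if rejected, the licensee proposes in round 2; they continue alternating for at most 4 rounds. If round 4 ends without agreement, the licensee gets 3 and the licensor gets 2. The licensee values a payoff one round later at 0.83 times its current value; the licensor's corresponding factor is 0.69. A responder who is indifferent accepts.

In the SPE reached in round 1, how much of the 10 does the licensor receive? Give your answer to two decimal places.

3.62

Round 4 (the licensee proposes): the licensor gets 2 if talks fail, so the licensee offers 2 and keeps 8.
Round 3 (the licensor proposes): the licensee can get 8 next round, worth 0.83 × 8 = 6.64 now. The licensor offers 6.64 and keeps 10 − 6.64 = 3.36.
Round 2 (the licensee proposes): the licensor can get 3.36 next round, worth 0.69 × 3.36 = 2.3184 now; the licensee offers that and keeps 7.6816.
Round 1 (the licensor proposes): the licensee can get 7.6816 next round, worth 0.83 × 7.6816 = 6.375728 now, so the licensor offers 6.375728, keeping 3.624272.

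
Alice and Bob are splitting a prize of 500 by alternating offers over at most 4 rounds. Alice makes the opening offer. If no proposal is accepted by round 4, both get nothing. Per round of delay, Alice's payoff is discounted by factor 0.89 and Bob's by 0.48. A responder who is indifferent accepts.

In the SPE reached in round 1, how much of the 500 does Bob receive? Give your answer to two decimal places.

Round 4 (Bob proposes): Alice will accept anything ≥ 0, so Bob offers 0 and keeps 500.
Round 3 (Alice proposes): Bob can get 500 next round, worth 0.48 × 500 = 240 now, so Alice offers 240, keeping 260.
Round 2 (Bob proposes): Alice can get 260 next round, worth 0.89 × 260 = 231.4 now. Bob offers 231.4 and keeps 500 − 231.4 = 268.6.
Round 1 (Alice proposes): Bob can get 268.6 next round, worth 0.48 × 268.6 = 128.928 now; Alice offers that and keeps 371.072.

128.93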